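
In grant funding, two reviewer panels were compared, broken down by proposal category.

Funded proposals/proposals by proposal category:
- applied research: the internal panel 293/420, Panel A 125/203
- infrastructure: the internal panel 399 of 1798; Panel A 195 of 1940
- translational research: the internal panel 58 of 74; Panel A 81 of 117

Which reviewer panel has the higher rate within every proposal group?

the internal panel

Applied research: the internal panel 293/420 = 69.8%, Panel A 125/203 = 61.6% → the internal panel
Infrastructure: the internal panel 399/1798 = 22.2%, Panel A 195/1940 = 10.1% → the internal panel
Translational research: the internal panel 58/74 = 78.4%, Panel A 81/117 = 69.2% → the internal panel
The internal panel has the higher rate in all 3 groups.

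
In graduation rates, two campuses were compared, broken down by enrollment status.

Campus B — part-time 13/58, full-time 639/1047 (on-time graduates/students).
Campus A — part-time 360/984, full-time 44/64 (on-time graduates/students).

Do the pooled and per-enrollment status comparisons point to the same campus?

No

Part-time: Campus B 13/58 = 22.4%, Campus A 360/984 = 36.6% → Campus A
Full-time: Campus B 639/1047 = 61.0%, Campus A 44/64 = 68.8% → Campus A
Overall: Campus B 652/1105 = 59.0%, Campus A 404/1048 = 38.5% → Campus B
Campus A wins each enrollment group but Campus B wins overall — the comparison reverses. Campus A's students skew toward part-time, which has a lower base rate.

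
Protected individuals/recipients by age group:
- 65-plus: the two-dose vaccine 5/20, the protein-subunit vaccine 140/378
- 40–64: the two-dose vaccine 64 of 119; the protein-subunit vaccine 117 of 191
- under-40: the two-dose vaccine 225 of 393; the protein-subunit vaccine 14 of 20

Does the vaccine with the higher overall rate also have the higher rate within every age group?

No

65-plus: the two-dose vaccine 5/20 = 25.0%, the protein-subunit vaccine 140/378 = 37.0% → the protein-subunit vaccine
40–64: the two-dose vaccine 64/119 = 53.8%, the protein-subunit vaccine 117/191 = 61.3% → the protein-subunit vaccine
Under-40: the two-dose vaccine 225/393 = 57.3%, the protein-subunit vaccine 14/20 = 70.0% → the protein-subunit vaccine
Overall: the two-dose vaccine 294/532 = 55.3%, the protein-subunit vaccine 271/589 = 46.0% → the two-dose vaccine
The protein-subunit vaccine wins each age group but the two-dose vaccine wins overall — the comparison reverses. The protein-subunit vaccine's recipients skew toward 65-plus, which has a lower base rate.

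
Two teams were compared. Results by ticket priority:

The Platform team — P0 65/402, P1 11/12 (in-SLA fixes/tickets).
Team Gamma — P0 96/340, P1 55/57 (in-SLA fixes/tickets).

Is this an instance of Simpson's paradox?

P0: the Platform team 65/402 = 16.2%, Team Gamma 96/340 = 28.2% → Team Gamma
P1: the Platform team 11/12 = 91.7%, Team Gamma 55/57 = 96.5% → Team Gamma
Overall: the Platform team 76/414 = 18.4%, Team Gamma 151/397 = 38.0% → Team Gamma
Team Gamma wins overall and in every ticket group — no reversal.

No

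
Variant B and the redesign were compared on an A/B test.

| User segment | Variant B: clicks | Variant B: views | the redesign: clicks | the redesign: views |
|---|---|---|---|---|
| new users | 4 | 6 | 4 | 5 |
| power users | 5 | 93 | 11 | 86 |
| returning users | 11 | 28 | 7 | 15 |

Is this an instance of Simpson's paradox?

No

New users: Variant B 4/6 = 66.7%, the redesign 4/5 = 80.0% → the redesign
Power users: Variant B 5/93 = 5.4%, the redesign 11/86 = 12.8% → the redesign
Returning users: Variant B 11/28 = 39.3%, the redesign 7/15 = 46.7% → the redesign
Overall: Variant B 20/127 = 15.7%, the redesign 22/106 = 20.8% → the redesign
The redesign wins overall and in every user group — no reversal.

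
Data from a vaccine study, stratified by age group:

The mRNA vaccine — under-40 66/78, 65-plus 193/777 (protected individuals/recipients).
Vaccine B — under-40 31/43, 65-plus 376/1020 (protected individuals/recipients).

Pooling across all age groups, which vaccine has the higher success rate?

Under-40: the mRNA vaccine 66/78 = 84.6%, Vaccine B 31/43 = 72.1% → the mRNA vaccine
65-plus: the mRNA vaccine 193/777 = 24.8%, Vaccine B 376/1020 = 36.9% → Vaccine B
Overall: the mRNA vaccine 259/855 = 30.3%, Vaccine B 407/1063 = 38.3% → Vaccine B
(Neither sweeps every age group, but Vaccine B has the higher pooled rate.)

Vaccine B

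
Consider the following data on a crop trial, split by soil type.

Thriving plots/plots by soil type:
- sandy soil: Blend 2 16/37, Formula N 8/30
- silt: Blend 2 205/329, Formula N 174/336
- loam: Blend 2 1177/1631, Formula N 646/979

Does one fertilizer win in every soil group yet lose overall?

No

Sandy soil: Blend 2 16/37 = 43.2%, Formula N 8/30 = 26.7% → Blend 2
Silt: Blend 2 205/329 = 62.3%, Formula N 174/336 = 51.8% → Blend 2
Loam: Blend 2 1177/1631 = 72.2%, Formula N 646/979 = 66.0% → Blend 2
Overall: Blend 2 1398/1997 = 70.0%, Formula N 828/1345 = 61.6% → Blend 2
Blend 2 wins overall and in every soil group — no reversal.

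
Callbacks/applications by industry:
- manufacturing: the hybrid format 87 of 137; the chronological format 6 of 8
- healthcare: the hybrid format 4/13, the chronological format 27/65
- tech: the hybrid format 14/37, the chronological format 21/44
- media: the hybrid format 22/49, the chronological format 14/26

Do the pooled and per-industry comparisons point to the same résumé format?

No

Manufacturing: the hybrid format 87/137 = 63.5%, the chronological format 6/8 = 75.0% → the chronological format
Healthcare: the hybrid format 4/13 = 30.8%, the chronological format 27/65 = 41.5% → the chronological format
Tech: the hybrid format 14/37 = 37.8%, the chronological format 21/44 = 47.7% → the chronological format
Media: the hybrid format 22/49 = 44.9%, the chronological format 14/26 = 53.8% → the chronological format
Overall: the hybrid format 127/236 = 53.8%, the chronological format 68/143 = 47.6% → the hybrid format
The chronological format wins each industry group but the hybrid format wins overall — the comparison reverses. The chronological format's applications skew toward healthcare, which has a lower base rate.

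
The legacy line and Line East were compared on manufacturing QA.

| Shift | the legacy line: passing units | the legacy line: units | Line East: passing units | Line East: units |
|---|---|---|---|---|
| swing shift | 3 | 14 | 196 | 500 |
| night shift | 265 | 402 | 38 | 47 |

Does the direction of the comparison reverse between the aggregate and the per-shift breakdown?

Yes

Swing shift: the legacy line 3/14 = 21.4%, Line East 196/500 = 39.2% → Line East
Night shift: the legacy line 265/402 = 65.9%, Line East 38/47 = 80.9% → Line East
Overall: the legacy line 268/416 = 64.4%, Line East 234/547 = 42.8% → the legacy line
Line East wins each shift group but the legacy line wins overall — the comparison reverses. Line East's units skew toward swing shift, which has a lower base rate.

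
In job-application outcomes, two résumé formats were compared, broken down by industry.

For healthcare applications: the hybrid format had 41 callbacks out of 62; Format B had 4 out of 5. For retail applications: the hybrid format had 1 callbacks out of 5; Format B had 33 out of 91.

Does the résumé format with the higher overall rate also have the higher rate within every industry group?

No

Healthcare: the hybrid format 41/62 = 66.1%, Format B 4/5 = 80.0% → Format B
Retail: the hybrid format 1/5 = 20.0%, Format B 33/91 = 36.3% → Format B
Overall: the hybrid format 42/67 = 62.7%, Format B 37/96 = 38.5% → the hybrid format
Format B wins each industry group but the hybrid format wins overall — the comparison reverses. Format B's applications skew toward retail, which has a lower base rate.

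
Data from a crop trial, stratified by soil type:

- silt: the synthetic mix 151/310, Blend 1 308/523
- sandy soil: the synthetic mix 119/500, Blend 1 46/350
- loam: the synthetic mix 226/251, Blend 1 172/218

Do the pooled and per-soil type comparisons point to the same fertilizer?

No

Silt: the synthetic mix 151/310 = 48.7%, Blend 1 308/523 = 58.9% → Blend 1
Sandy soil: the synthetic mix 119/500 = 23.8%, Blend 1 46/350 = 13.1% → the synthetic mix
Loam: the synthetic mix 226/251 = 90.0%, Blend 1 172/218 = 78.9% → the synthetic mix
Overall: the synthetic mix 496/1061 = 46.7%, Blend 1 526/1091 = 48.2% → Blend 1
Neither sweeps: the synthetic mix wins 2 of 3 groups, Blend 1 wins 1. Blend 1 wins overall but not every group — no Simpson reversal.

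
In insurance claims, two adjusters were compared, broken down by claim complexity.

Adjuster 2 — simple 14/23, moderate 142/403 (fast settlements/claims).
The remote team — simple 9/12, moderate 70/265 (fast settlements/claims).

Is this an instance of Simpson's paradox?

No

Simple: Adjuster 2 14/23 = 60.9%, the remote team 9/12 = 75.0% → the remote team
Moderate: Adjuster 2 142/403 = 35.2%, the remote team 70/265 = 26.4% → Adjuster 2
Overall: Adjuster 2 156/426 = 36.6%, the remote team 79/277 = 28.5% → Adjuster 2
Neither sweeps: Adjuster 2 wins 1 of 2 groups, the remote team wins 1. Adjuster 2 wins overall but not every group — no Simpson reversal.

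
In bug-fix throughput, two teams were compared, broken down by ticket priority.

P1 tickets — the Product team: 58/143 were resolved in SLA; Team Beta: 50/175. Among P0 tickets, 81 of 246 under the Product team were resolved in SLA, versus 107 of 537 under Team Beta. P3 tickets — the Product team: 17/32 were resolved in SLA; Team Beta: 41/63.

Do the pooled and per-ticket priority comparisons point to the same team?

P1: the Product team 58/143 = 40.6%, Team Beta 50/175 = 28.6% → the Product team
P0: the Product team 81/246 = 32.9%, Team Beta 107/537 = 19.9% → the Product team
P3: the Product team 17/32 = 53.1%, Team Beta 41/63 = 65.1% → Team Beta
Overall: the Product team 156/421 = 37.1%, Team Beta 198/775 = 25.5% → the Product team
Neither sweeps: the Product team wins 2 of 3 groups, Team Beta wins 1. The Product team wins overall but not every group — no Simpson reversal.

No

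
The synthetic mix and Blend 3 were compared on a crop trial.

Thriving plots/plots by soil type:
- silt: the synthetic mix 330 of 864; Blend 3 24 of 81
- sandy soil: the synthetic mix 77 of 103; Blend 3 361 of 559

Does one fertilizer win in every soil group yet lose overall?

Silt: the synthetic mix 330/864 = 38.2%, Blend 3 24/81 = 29.6% → the synthetic mix
Sandy soil: the synthetic mix 77/103 = 74.8%, Blend 3 361/559 = 64.6% → the synthetic mix
Overall: the synthetic mix 407/967 = 42.1%, Blend 3 385/640 = 60.2% → Blend 3
The synthetic mix wins each soil group but Blend 3 wins overall — the comparison reverses. The synthetic mix's plots skew toward silt, which has a lower base rate.

Yes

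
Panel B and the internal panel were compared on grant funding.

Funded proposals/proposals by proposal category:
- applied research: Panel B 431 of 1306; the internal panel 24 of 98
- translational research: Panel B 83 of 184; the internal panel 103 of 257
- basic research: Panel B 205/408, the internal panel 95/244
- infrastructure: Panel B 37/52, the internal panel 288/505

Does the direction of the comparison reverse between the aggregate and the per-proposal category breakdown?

Applied research: Panel B 431/1306 = 33.0%, the internal panel 24/98 = 24.5% → Panel B
Translational research: Panel B 83/184 = 45.1%, the internal panel 103/257 = 40.1% → Panel B
Basic research: Panel B 205/408 = 50.2%, the internal panel 95/244 = 38.9% → Panel B
Infrastructure: Panel B 37/52 = 71.2%, the internal panel 288/505 = 57.0% → Panel B
Overall: Panel B 756/1950 = 38.8%, the internal panel 510/1104 = 46.2% → the internal panel
Panel B wins each proposal group but the internal panel wins overall — the comparison reverses. Panel B's proposals skew toward applied research, which has a lower base rate.

Yes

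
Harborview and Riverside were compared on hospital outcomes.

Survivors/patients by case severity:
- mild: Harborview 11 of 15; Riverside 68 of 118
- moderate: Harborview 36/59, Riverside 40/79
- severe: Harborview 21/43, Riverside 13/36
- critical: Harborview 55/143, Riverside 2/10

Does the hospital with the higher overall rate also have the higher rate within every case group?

Mild: Harborview 11/15 = 73.3%, Riverside 68/118 = 57.6% → Harborview
Moderate: Harborview 36/59 = 61.0%, Riverside 40/79 = 50.6% → Harborview
Severe: Harborview 21/43 = 48.8%, Riverside 13/36 = 36.1% → Harborview
Critical: Harborview 55/143 = 38.5%, Riverside 2/10 = 20.0% → Harborview
Overall: Harborview 123/260 = 47.3%, Riverside 123/243 = 50.6% → Riverside
Harborview wins each case group but Riverside wins overall — the comparison reverses. Harborview's patients skew toward critical, which has a lower base rate.

No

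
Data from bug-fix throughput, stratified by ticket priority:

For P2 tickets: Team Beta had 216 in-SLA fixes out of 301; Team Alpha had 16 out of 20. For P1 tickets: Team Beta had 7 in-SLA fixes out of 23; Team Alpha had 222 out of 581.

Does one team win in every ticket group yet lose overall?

Yes

P2: Team Beta 216/301 = 71.8%, Team Alpha 16/20 = 80.0% → Team Alpha
P1: Team Beta 7/23 = 30.4%, Team Alpha 222/581 = 38.2% → Team Alpha
Overall: Team Beta 223/324 = 68.8%, Team Alpha 238/601 = 39.6% → Team Beta
Team Alpha wins each ticket group but Team Beta wins overall — the comparison reverses. Team Alpha's tickets skew toward P1, which has a lower base rate.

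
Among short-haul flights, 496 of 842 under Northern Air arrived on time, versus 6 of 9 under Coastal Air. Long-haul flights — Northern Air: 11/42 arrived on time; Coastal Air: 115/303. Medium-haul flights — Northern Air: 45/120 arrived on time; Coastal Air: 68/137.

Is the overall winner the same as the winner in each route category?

No

Short-haul: Northern Air 496/842 = 58.9%, Coastal Air 6/9 = 66.7% → Coastal Air
Long-haul: Northern Air 11/42 = 26.2%, Coastal Air 115/303 = 38.0% → Coastal Air
Medium-haul: Northern Air 45/120 = 37.5%, Coastal Air 68/137 = 49.6% → Coastal Air
Overall: Northern Air 552/1004 = 55.0%, Coastal Air 189/449 = 42.1% → Northern Air
Coastal Air wins each route group but Northern Air wins overall — the comparison reverses. Coastal Air's flights skew toward long-haul, which has a lower base rate.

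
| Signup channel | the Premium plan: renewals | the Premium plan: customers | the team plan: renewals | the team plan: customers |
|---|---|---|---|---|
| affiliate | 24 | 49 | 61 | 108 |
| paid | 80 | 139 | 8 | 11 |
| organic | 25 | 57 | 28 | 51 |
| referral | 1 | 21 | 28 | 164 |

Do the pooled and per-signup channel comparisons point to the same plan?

Affiliate: the Premium plan 24/49 = 49.0%, the team plan 61/108 = 56.5% → the team plan
Paid: the Premium plan 80/139 = 57.6%, the team plan 8/11 = 72.7% → the team plan
Organic: the Premium plan 25/57 = 43.9%, the team plan 28/51 = 54.9% → the team plan
Referral: the Premium plan 1/21 = 4.8%, the team plan 28/164 = 17.1% → the team plan
Overall: the Premium plan 130/266 = 48.9%, the team plan 125/334 = 37.4% → the Premium plan
The team plan wins each signup group but the Premium plan wins overall — the comparison reverses. The team plan's customers skew toward referral, which has a lower base rate.

No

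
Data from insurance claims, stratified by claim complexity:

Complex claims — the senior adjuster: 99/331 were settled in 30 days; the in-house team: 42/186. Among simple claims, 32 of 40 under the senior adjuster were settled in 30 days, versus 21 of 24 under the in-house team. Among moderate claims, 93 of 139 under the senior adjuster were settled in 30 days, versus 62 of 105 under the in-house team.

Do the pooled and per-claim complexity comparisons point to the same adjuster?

No

Complex: the senior adjuster 99/331 = 29.9%, the in-house team 42/186 = 22.6% → the senior adjuster
Simple: the senior adjuster 32/40 = 80.0%, the in-house team 21/24 = 87.5% → the in-house team
Moderate: the senior adjuster 93/139 = 66.9%, the in-house team 62/105 = 59.0% → the senior adjuster
Overall: the senior adjuster 224/510 = 43.9%, the in-house team 125/315 = 39.7% → the senior adjuster
Neither sweeps: the senior adjuster wins 2 of 3 groups, the in-house team wins 1. The senior adjuster wins overall but not every group — no Simpson reversal.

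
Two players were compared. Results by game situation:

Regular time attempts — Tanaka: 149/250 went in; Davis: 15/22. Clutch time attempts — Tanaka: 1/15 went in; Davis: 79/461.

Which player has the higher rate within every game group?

Davis

Regular time: Tanaka 149/250 = 59.6%, Davis 15/22 = 68.2% → Davis
Clutch time: Tanaka 1/15 = 6.7%, Davis 79/461 = 17.1% → Davis
Davis has the higher rate in both groups.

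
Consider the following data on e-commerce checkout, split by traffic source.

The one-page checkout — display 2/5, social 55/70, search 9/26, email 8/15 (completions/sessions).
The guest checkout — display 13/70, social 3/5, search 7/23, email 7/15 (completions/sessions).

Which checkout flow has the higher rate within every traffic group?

the one-page checkout

Display: the one-page checkout 2/5 = 40.0%, the guest checkout 13/70 = 18.6% → the one-page checkout
Social: the one-page checkout 55/70 = 78.6%, the guest checkout 3/5 = 60.0% → the one-page checkout
Search: the one-page checkout 9/26 = 34.6%, the guest checkout 7/23 = 30.4% → the one-page checkout
Email: the one-page checkout 8/15 = 53.3%, the guest checkout 7/15 = 46.7% → the one-page checkout
The one-page checkout has the higher rate in all 4 groups.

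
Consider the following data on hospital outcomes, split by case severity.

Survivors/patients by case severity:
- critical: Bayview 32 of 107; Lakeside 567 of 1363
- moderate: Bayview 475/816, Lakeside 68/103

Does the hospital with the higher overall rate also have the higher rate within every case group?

Critical: Bayview 32/107 = 29.9%, Lakeside 567/1363 = 41.6% → Lakeside
Moderate: Bayview 475/816 = 58.2%, Lakeside 68/103 = 66.0% → Lakeside
Overall: Bayview 507/923 = 54.9%, Lakeside 635/1466 = 43.3% → Bayview
Lakeside wins each case group but Bayview wins overall — the comparison reverses. Lakeside's patients skew toward critical, which has a lower base rate.

No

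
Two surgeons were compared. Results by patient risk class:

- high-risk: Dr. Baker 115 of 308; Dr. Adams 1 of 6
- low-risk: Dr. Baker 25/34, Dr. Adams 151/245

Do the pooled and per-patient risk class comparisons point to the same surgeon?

No

High-risk: Dr. Baker 115/308 = 37.3%, Dr. Adams 1/6 = 16.7% → Dr. Baker
Low-risk: Dr. Baker 25/34 = 73.5%, Dr. Adams 151/245 = 61.6% → Dr. Baker
Overall: Dr. Baker 140/342 = 40.9%, Dr. Adams 152/251 = 60.6% → Dr. Adams
Dr. Baker wins each patient risk group but Dr. Adams wins overall — the comparison reverses. Dr. Baker's operations skew toward high-risk, which has a lower base rate.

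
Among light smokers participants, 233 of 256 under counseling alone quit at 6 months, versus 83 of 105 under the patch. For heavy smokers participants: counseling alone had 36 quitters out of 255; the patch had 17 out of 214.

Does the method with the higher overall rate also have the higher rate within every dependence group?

Yes

Light smokers: counseling alone 233/256 = 91.0%, the patch 83/105 = 79.0% → counseling alone
Heavy smokers: counseling alone 36/255 = 14.1%, the patch 17/214 = 7.9% → counseling alone
Overall: counseling alone 269/511 = 52.6%, the patch 100/319 = 31.3% → counseling alone
Counseling alone wins overall and in every dependence group — no reversal.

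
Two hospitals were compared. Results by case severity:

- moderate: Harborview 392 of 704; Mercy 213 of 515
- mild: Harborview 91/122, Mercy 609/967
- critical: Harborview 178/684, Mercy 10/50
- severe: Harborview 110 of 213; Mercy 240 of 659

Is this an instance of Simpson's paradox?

Moderate: Harborview 392/704 = 55.7%, Mercy 213/515 = 41.4% → Harborview
Mild: Harborview 91/122 = 74.6%, Mercy 609/967 = 63.0% → Harborview
Critical: Harborview 178/684 = 26.0%, Mercy 10/50 = 20.0% → Harborview
Severe: Harborview 110/213 = 51.6%, Mercy 240/659 = 36.4% → Harborview
Overall: Harborview 771/1723 = 44.7%, Mercy 1072/2191 = 48.9% → Mercy
Harborview wins each case group but Mercy wins overall — the comparison reverses. Harborview's patients skew toward critical, which has a lower base rate.

Yes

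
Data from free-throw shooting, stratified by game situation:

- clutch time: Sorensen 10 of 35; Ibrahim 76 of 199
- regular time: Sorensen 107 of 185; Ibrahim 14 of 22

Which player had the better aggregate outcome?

Sorensen

Clutch time: Sorensen 10/35 = 28.6%, Ibrahim 76/199 = 38.2% → Ibrahim
Regular time: Sorensen 107/185 = 57.8%, Ibrahim 14/22 = 63.6% → Ibrahim
Overall: Sorensen 117/220 = 53.2%, Ibrahim 90/221 = 40.7% → Sorensen
(Ibrahim wins every game group but Sorensen wins overall — Ibrahim's attempts skew toward the low-rate clutch time group.)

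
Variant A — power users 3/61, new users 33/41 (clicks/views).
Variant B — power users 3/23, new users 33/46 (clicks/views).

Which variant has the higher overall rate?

Variant B

Power users: Variant A 3/61 = 4.9%, Variant B 3/23 = 13.0% → Variant B
New users: Variant A 33/41 = 80.5%, Variant B 33/46 = 71.7% → Variant A
Overall: Variant A 36/102 = 35.3%, Variant B 36/69 = 52.2% → Variant B
(Neither sweeps every user group, but Variant B has the higher pooled rate.)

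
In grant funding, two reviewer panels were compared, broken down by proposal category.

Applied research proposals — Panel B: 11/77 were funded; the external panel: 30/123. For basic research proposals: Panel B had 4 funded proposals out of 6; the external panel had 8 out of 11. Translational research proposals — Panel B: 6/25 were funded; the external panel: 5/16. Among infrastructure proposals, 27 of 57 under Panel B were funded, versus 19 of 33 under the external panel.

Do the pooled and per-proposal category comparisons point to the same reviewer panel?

Yes

Applied research: Panel B 11/77 = 14.3%, the external panel 30/123 = 24.4% → the external panel
Basic research: Panel B 4/6 = 66.7%, the external panel 8/11 = 72.7% → the external panel
Translational research: Panel B 6/25 = 24.0%, the external panel 5/16 = 31.2% → the external panel
Infrastructure: Panel B 27/57 = 47.4%, the external panel 19/33 = 57.6% → the external panel
Overall: Panel B 48/165 = 29.1%, the external panel 62/183 = 33.9% → the external panel
The external panel wins overall and in every proposal group — no reversal.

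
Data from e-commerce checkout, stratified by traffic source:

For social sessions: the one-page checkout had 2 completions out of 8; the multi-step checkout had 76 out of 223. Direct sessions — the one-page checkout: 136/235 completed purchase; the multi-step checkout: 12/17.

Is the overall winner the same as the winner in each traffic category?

No

Social: the one-page checkout 2/8 = 25.0%, the multi-step checkout 76/223 = 34.1% → the multi-step checkout
Direct: the one-page checkout 136/235 = 57.9%, the multi-step checkout 12/17 = 70.6% → the multi-step checkout
Overall: the one-page checkout 138/243 = 56.8%, the multi-step checkout 88/240 = 36.7% → the one-page checkout
The multi-step checkout wins each traffic group but the one-page checkout wins overall — the comparison reverses. The multi-step checkout's sessions skew toward social, which has a lower base rate.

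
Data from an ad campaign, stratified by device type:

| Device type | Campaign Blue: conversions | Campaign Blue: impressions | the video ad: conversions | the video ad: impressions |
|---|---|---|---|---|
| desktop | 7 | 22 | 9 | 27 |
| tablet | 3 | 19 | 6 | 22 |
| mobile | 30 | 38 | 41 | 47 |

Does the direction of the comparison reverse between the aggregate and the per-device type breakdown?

No

Desktop: Campaign Blue 7/22 = 31.8%, the video ad 9/27 = 33.3% → the video ad
Tablet: Campaign Blue 3/19 = 15.8%, the video ad 6/22 = 27.3% → the video ad
Mobile: Campaign Blue 30/38 = 78.9%, the video ad 41/47 = 87.2% → the video ad
Overall: Campaign Blue 40/79 = 50.6%, the video ad 56/96 = 58.3% → the video ad
The video ad wins overall and in every device group — no reversal.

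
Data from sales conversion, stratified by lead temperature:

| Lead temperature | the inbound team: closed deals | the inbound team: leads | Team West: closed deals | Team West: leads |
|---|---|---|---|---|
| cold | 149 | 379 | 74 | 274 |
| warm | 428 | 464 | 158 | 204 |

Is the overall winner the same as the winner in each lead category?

Yes

Cold: the inbound team 149/379 = 39.3%, Team West 74/274 = 27.0% → the inbound team
Warm: the inbound team 428/464 = 92.2%, Team West 158/204 = 77.5% → the inbound team
Overall: the inbound team 577/843 = 68.4%, Team West 232/478 = 48.5% → the inbound team
The inbound team wins overall and in every lead group — no reversal.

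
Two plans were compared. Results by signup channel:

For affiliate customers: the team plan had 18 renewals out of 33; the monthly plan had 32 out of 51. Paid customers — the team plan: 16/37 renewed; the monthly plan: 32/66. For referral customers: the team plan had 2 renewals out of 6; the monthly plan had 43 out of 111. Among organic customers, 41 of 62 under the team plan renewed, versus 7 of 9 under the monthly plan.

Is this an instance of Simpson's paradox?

Affiliate: the team plan 18/33 = 54.5%, the monthly plan 32/51 = 62.7% → the monthly plan
Paid: the team plan 16/37 = 43.2%, the monthly plan 32/66 = 48.5% → the monthly plan
Referral: the team plan 2/6 = 33.3%, the monthly plan 43/111 = 38.7% → the monthly plan
Organic: the team plan 41/62 = 66.1%, the monthly plan 7/9 = 77.8% → the monthly plan
Overall: the team plan 77/138 = 55.8%, the monthly plan 114/237 = 48.1% → the team plan
The monthly plan wins each signup group but the team plan wins overall — the comparison reverses. The monthly plan's customers skew toward referral, which has a lower base rate.

Yes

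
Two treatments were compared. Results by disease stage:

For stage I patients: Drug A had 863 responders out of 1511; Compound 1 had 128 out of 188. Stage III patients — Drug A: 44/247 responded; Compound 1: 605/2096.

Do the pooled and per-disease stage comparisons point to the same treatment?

No

Stage I: Drug A 863/1511 = 57.1%, Compound 1 128/188 = 68.1% → Compound 1
Stage III: Drug A 44/247 = 17.8%, Compound 1 605/2096 = 28.9% → Compound 1
Overall: Drug A 907/1758 = 51.6%, Compound 1 733/2284 = 32.1% → Drug A
Compound 1 wins each disease group but Drug A wins overall — the comparison reverses. Compound 1's patients skew toward stage III, which has a lower base rate.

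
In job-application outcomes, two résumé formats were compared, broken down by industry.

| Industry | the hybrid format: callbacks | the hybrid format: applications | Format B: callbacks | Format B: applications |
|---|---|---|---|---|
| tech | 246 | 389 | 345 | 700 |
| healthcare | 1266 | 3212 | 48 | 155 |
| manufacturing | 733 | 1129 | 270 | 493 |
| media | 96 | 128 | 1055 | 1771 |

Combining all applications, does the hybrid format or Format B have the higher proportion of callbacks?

Format B

Tech: the hybrid format 246/389 = 63.2%, Format B 345/700 = 49.3% → the hybrid format
Healthcare: the hybrid format 1266/3212 = 39.4%, Format B 48/155 = 31.0% → the hybrid format
Manufacturing: the hybrid format 733/1129 = 64.9%, Format B 270/493 = 54.8% → the hybrid format
Media: the hybrid format 96/128 = 75.0%, Format B 1055/1771 = 59.6% → the hybrid format
Overall: the hybrid format 2341/4858 = 48.2%, Format B 1718/3119 = 55.1% → Format B
(The hybrid format wins every industry group but Format B wins overall — the hybrid format's applications skew toward the low-rate healthcare group.)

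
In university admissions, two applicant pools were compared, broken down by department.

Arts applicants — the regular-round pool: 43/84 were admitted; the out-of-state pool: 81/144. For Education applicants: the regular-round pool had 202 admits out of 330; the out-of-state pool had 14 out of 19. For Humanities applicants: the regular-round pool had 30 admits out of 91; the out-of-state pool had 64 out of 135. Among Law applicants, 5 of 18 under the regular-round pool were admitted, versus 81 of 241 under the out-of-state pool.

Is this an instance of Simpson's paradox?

Yes

Arts: the regular-round pool 43/84 = 51.2%, the out-of-state pool 81/144 = 56.2% → the out-of-state pool
Education: the regular-round pool 202/330 = 61.2%, the out-of-state pool 14/19 = 73.7% → the out-of-state pool
Humanities: the regular-round pool 30/91 = 33.0%, the out-of-state pool 64/135 = 47.4% → the out-of-state pool
Law: the regular-round pool 5/18 = 27.8%, the out-of-state pool 81/241 = 33.6% → the out-of-state pool
Overall: the regular-round pool 280/523 = 53.5%, the out-of-state pool 240/539 = 44.5% → the regular-round pool
The out-of-state pool wins each department group but the regular-round pool wins overall — the comparison reverses. The out-of-state pool's applicants skew toward Law, which has a lower base rate.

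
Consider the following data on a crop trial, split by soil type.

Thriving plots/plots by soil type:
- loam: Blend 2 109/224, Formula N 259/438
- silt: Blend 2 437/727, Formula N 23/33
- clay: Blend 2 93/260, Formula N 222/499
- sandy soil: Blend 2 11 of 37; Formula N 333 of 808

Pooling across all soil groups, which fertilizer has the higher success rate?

Blend 2

Loam: Blend 2 109/224 = 48.7%, Formula N 259/438 = 59.1% → Formula N
Silt: Blend 2 437/727 = 60.1%, Formula N 23/33 = 69.7% → Formula N
Clay: Blend 2 93/260 = 35.8%, Formula N 222/499 = 44.5% → Formula N
Sandy soil: Blend 2 11/37 = 29.7%, Formula N 333/808 = 41.2% → Formula N
Overall: Blend 2 650/1248 = 52.1%, Formula N 837/1778 = 47.1% → Blend 2
(Formula N wins every soil group but Blend 2 wins overall — Formula N's plots skew toward the low-rate sandy soil group.)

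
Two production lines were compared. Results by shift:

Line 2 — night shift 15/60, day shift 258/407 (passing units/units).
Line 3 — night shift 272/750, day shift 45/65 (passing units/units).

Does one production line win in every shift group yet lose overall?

Night shift: Line 2 15/60 = 25.0%, Line 3 272/750 = 36.3% → Line 3
Day shift: Line 2 258/407 = 63.4%, Line 3 45/65 = 69.2% → Line 3
Overall: Line 2 273/467 = 58.5%, Line 3 317/815 = 38.9% → Line 2
Line 3 wins each shift group but Line 2 wins overall — the comparison reverses. Line 3's units skew toward night shift, which has a lower base rate.

Yes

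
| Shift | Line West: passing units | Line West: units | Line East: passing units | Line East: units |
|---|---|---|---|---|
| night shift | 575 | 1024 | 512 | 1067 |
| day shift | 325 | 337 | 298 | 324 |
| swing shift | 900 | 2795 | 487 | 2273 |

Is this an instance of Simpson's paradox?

No

Night shift: Line West 575/1024 = 56.2%, Line East 512/1067 = 48.0% → Line West
Day shift: Line West 325/337 = 96.4%, Line East 298/324 = 92.0% → Line West
Swing shift: Line West 900/2795 = 32.2%, Line East 487/2273 = 21.4% → Line West
Overall: Line West 1800/4156 = 43.3%, Line East 1297/3664 = 35.4% → Line West
Line West wins overall and in every shift group — no reversal.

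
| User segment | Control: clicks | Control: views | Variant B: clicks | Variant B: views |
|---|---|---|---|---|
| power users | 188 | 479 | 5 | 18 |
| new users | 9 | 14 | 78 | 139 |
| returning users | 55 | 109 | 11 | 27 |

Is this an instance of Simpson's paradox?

Power users: Control 188/479 = 39.2%, Variant B 5/18 = 27.8% → Control
New users: Control 9/14 = 64.3%, Variant B 78/139 = 56.1% → Control
Returning users: Control 55/109 = 50.5%, Variant B 11/27 = 40.7% → Control
Overall: Control 252/602 = 41.9%, Variant B 94/184 = 51.1% → Variant B
Control wins each user group but Variant B wins overall — the comparison reverses. Control's views skew toward power users, which has a lower base rate.

Yes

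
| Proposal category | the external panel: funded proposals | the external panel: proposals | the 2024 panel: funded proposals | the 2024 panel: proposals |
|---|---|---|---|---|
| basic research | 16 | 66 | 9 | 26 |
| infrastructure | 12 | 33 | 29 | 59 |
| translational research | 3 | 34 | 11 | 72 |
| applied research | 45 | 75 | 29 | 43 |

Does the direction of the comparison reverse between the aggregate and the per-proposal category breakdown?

No

Basic research: the external panel 16/66 = 24.2%, the 2024 panel 9/26 = 34.6% → the 2024 panel
Infrastructure: the external panel 12/33 = 36.4%, the 2024 panel 29/59 = 49.2% → the 2024 panel
Translational research: the external panel 3/34 = 8.8%, the 2024 panel 11/72 = 15.3% → the 2024 panel
Applied research: the external panel 45/75 = 60.0%, the 2024 panel 29/43 = 67.4% → the 2024 panel
Overall: the external panel 76/208 = 36.5%, the 2024 panel 78/200 = 39.0% → the 2024 panel
The 2024 panel wins overall and in every proposal group — no reversal.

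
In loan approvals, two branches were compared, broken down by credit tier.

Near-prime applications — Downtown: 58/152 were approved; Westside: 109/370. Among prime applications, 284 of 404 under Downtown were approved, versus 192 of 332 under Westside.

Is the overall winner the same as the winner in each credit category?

Near-prime: Downtown 58/152 = 38.2%, Westside 109/370 = 29.5% → Downtown
Prime: Downtown 284/404 = 70.3%, Westside 192/332 = 57.8% → Downtown
Overall: Downtown 342/556 = 61.5%, Westside 301/702 = 42.9% → Downtown
Downtown wins overall and in every credit group — no reversal.

Yes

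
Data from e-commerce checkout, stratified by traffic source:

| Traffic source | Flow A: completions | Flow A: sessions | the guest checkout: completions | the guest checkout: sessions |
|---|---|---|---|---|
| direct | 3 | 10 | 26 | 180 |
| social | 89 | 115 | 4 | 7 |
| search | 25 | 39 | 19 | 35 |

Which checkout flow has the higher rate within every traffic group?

Flow A

Direct: Flow A 3/10 = 30.0%, the guest checkout 26/180 = 14.4% → Flow A
Social: Flow A 89/115 = 77.4%, the guest checkout 4/7 = 57.1% → Flow A
Search: Flow A 25/39 = 64.1%, the guest checkout 19/35 = 54.3% → Flow A
Flow A has the higher rate in all 3 groups.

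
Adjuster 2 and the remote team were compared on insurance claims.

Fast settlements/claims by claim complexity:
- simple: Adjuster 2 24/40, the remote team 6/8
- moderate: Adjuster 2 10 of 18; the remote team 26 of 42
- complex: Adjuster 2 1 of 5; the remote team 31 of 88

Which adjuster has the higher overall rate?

Simple: Adjuster 2 24/40 = 60.0%, the remote team 6/8 = 75.0% → the remote team
Moderate: Adjuster 2 10/18 = 55.6%, the remote team 26/42 = 61.9% → the remote team
Complex: Adjuster 2 1/5 = 20.0%, the remote team 31/88 = 35.2% → the remote team
Overall: Adjuster 2 35/63 = 55.6%, the remote team 63/138 = 45.7% → Adjuster 2
(The remote team wins every claim group but Adjuster 2 wins overall — the remote team's claims skew toward the low-rate complex group.)

Adjuster 2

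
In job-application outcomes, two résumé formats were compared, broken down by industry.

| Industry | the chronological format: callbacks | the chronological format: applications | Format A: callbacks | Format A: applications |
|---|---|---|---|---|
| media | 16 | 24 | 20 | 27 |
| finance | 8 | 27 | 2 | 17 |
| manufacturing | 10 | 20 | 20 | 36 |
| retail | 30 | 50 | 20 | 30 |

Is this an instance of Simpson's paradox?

No

Media: the chronological format 16/24 = 66.7%, Format A 20/27 = 74.1% → Format A
Finance: the chronological format 8/27 = 29.6%, Format A 2/17 = 11.8% → the chronological format
Manufacturing: the chronological format 10/20 = 50.0%, Format A 20/36 = 55.6% → Format A
Retail: the chronological format 30/50 = 60.0%, Format A 20/30 = 66.7% → Format A
Overall: the chronological format 64/121 = 52.9%, Format A 62/110 = 56.4% → Format A
Neither sweeps: the chronological format wins 1 of 4 groups, Format A wins 3. Format A wins overall but not every group — no Simpson reversal.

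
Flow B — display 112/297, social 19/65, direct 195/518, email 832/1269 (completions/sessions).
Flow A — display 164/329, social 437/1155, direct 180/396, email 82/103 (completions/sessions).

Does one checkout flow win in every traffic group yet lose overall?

Display: Flow B 112/297 = 37.7%, Flow A 164/329 = 49.8% → Flow A
Social: Flow B 19/65 = 29.2%, Flow A 437/1155 = 37.8% → Flow A
Direct: Flow B 195/518 = 37.6%, Flow A 180/396 = 45.5% → Flow A
Email: Flow B 832/1269 = 65.6%, Flow A 82/103 = 79.6% → Flow A
Overall: Flow B 1158/2149 = 53.9%, Flow A 863/1983 = 43.5% → Flow B
Flow A wins each traffic group but Flow B wins overall — the comparison reverses. Flow A's sessions skew toward social, which has a lower base rate.

Yes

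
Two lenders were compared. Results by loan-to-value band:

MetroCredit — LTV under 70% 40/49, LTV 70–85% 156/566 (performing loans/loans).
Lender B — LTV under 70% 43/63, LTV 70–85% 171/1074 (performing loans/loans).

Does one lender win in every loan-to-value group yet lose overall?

LTV under 70%: MetroCredit 40/49 = 81.6%, Lender B 43/63 = 68.3% → MetroCredit
LTV 70–85%: MetroCredit 156/566 = 27.6%, Lender B 171/1074 = 15.9% → MetroCredit
Overall: MetroCredit 196/615 = 31.9%, Lender B 214/1137 = 18.8% → MetroCredit
MetroCredit wins overall and in every loan-to-value group — no reversal.

No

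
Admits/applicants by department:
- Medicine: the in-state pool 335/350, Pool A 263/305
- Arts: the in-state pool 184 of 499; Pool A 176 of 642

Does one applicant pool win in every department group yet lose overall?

No

Medicine: the in-state pool 335/350 = 95.7%, Pool A 263/305 = 86.2% → the in-state pool
Arts: the in-state pool 184/499 = 36.9%, Pool A 176/642 = 27.4% → the in-state pool
Overall: the in-state pool 519/849 = 61.1%, Pool A 439/947 = 46.4% → the in-state pool
The in-state pool wins overall and in every department group — no reversal.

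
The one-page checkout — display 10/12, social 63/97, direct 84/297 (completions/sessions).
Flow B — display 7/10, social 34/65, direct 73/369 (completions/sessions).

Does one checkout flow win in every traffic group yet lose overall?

No

Display: the one-page checkout 10/12 = 83.3%, Flow B 7/10 = 70.0% → the one-page checkout
Social: the one-page checkout 63/97 = 64.9%, Flow B 34/65 = 52.3% → the one-page checkout
Direct: the one-page checkout 84/297 = 28.3%, Flow B 73/369 = 19.8% → the one-page checkout
Overall: the one-page checkout 157/406 = 38.7%, Flow B 114/444 = 25.7% → the one-page checkout
The one-page checkout wins overall and in every traffic group — no reversal.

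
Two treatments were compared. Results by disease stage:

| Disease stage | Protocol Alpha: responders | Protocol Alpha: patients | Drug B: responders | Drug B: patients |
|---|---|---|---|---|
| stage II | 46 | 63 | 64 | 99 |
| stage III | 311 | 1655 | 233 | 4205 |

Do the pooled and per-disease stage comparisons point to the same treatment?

Yes

Stage II: Protocol Alpha 46/63 = 73.0%, Drug B 64/99 = 64.6% → Protocol Alpha
Stage III: Protocol Alpha 311/1655 = 18.8%, Drug B 233/4205 = 5.5% → Protocol Alpha
Overall: Protocol Alpha 357/1718 = 20.8%, Drug B 297/4304 = 6.9% → Protocol Alpha
Protocol Alpha wins overall and in every disease group — no reversal.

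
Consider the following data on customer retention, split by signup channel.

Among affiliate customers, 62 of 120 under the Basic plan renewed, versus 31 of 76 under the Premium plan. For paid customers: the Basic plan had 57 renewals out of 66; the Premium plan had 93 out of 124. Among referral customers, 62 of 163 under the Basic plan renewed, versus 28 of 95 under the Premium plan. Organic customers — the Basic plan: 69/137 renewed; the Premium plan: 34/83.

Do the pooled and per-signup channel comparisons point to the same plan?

Yes

Affiliate: the Basic plan 62/120 = 51.7%, the Premium plan 31/76 = 40.8% → the Basic plan
Paid: the Basic plan 57/66 = 86.4%, the Premium plan 93/124 = 75.0% → the Basic plan
Referral: the Basic plan 62/163 = 38.0%, the Premium plan 28/95 = 29.5% → the Basic plan
Organic: the Basic plan 69/137 = 50.4%, the Premium plan 34/83 = 41.0% → the Basic plan
Overall: the Basic plan 250/486 = 51.4%, the Premium plan 186/378 = 49.2% → the Basic plan
The Basic plan wins overall and in every signup group — no reversal.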